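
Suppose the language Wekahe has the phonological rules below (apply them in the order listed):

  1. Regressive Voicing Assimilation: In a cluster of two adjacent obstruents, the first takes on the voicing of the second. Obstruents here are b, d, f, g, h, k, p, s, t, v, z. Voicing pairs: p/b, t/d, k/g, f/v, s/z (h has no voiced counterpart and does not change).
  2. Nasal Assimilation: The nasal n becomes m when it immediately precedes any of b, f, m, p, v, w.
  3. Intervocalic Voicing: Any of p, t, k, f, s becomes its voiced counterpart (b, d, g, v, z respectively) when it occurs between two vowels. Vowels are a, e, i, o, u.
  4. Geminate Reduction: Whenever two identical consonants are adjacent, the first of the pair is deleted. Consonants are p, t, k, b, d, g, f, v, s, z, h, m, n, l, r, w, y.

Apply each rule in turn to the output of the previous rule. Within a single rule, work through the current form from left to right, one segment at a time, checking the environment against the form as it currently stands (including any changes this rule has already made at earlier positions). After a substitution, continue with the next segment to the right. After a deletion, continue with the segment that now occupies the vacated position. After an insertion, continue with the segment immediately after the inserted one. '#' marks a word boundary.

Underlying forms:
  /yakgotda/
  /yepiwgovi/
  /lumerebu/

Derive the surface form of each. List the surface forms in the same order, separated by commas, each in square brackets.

[yagoda], [yebiwgovi], [lumerebu]

/yakgotda/:
  1 Regressive Voicing Assimilation: [yakgotda] → [yaggodda]
  2 Nasal Assimilation: no change — [yaggodda]
  3 Intervocalic Voicing: no change — [yaggodda]
  4 Geminate Reduction: [yaggodda] → [yagoda]
/yepiwgovi/:
  1 Regressive Voicing Assimilation: no change — [yepiwgovi]
  2 Nasal Assimilation: no change — [yepiwgovi]
  3 Intervocalic Voicing: [yepiwgovi] → [yebiwgovi]
  4 Geminate Reduction: no change — [yebiwgovi]
/lumerebu/:
  1 Regressive Voicing Assimilation: no change — [lumerebu]
  2 Nasal Assimilation: no change — [lumerebu]
  3 Intervocalic Voicing: no change — [lumerebu]
  4 Geminate Reduction: no change — [lumerebu]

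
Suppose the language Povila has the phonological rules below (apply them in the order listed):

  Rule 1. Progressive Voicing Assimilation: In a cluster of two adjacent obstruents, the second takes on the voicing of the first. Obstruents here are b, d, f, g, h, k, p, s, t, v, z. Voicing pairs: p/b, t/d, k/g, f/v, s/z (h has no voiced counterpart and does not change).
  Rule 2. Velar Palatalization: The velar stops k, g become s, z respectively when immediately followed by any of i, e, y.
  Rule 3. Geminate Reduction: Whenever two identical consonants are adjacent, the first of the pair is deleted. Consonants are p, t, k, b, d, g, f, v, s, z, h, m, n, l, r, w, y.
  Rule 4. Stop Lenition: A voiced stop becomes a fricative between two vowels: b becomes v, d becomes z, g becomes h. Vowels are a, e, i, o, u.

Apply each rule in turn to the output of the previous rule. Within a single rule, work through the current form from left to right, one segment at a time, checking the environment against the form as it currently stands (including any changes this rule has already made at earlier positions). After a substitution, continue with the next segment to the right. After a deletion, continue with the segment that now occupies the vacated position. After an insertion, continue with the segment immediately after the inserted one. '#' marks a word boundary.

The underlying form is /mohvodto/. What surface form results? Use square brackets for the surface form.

[mohfozo]

Rule 1 Progressive Voicing Assimilation: [mohvodto] → [mohfoddo]
Rule 2 Velar Palatalization: no change — [mohfoddo]
Rule 3 Geminate Reduction: [mohfoddo] → [mohfodo]
Rule 4 Stop Lenition: [mohfodo] → [mohfozo]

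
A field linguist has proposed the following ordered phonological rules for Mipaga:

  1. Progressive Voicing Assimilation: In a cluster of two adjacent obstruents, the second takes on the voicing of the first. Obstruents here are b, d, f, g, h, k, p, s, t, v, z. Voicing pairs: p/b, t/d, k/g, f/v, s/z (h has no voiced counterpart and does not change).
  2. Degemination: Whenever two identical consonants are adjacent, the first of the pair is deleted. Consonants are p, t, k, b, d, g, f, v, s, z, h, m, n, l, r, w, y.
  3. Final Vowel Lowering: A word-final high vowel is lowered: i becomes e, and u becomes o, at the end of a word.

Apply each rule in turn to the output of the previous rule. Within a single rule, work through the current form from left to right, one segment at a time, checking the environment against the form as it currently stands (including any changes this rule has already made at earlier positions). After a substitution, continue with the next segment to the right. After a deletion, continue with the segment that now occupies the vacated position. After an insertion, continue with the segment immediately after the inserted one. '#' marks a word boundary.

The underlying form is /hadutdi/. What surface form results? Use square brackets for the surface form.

1 Progressive Voicing Assimilation: [hadutdi] → [hadutti]
2 Degemination: [hadutti] → [haduti]
3 Final Vowel Lowering: [haduti] → [hadute]

[hadute]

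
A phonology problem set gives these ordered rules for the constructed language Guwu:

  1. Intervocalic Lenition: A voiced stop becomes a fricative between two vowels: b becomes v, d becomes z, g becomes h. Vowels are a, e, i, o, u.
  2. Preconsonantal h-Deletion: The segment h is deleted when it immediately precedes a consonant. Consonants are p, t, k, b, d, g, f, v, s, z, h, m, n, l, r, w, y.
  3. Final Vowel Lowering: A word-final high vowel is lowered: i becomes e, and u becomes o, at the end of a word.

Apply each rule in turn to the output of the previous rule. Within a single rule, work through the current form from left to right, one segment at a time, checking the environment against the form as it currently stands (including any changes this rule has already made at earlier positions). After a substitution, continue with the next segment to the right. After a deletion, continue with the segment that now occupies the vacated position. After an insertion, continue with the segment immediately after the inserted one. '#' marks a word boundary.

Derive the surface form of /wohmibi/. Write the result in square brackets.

[womive]

1 Intervocalic Lenition: [wohmibi] → [wohmivi]
2 Preconsonantal h-Deletion: [wohmivi] → [womivi]
3 Final Vowel Lowering: [womivi] → [womive]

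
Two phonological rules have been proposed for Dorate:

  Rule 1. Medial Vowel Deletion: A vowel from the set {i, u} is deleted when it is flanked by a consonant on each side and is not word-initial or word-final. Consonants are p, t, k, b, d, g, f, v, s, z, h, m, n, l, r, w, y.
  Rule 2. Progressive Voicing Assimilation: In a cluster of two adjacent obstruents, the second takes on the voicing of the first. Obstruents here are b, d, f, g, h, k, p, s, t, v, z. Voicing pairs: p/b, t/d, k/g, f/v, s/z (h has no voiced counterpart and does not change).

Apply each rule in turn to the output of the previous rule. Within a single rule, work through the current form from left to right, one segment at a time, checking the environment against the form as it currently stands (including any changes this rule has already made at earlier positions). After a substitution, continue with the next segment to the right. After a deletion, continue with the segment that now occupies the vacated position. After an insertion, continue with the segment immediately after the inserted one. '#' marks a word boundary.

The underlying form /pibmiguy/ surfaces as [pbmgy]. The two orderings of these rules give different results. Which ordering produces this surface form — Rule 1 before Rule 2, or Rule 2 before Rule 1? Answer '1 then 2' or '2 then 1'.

2 then 1

Order 1 then 2:
  1 Medial Vowel Deletion: [pibmiguy] → [pbmgy]
  2 Progressive Voicing Assimilation: [pbmgy] → [ppmgy]
  result: [ppmgy]
Order 2 then 1:
  2 Progressive Voicing Assimilation: no change — [pibmiguy]
  1 Medial Vowel Deletion: [pibmiguy] → [pbmgy]
  result: [pbmgy]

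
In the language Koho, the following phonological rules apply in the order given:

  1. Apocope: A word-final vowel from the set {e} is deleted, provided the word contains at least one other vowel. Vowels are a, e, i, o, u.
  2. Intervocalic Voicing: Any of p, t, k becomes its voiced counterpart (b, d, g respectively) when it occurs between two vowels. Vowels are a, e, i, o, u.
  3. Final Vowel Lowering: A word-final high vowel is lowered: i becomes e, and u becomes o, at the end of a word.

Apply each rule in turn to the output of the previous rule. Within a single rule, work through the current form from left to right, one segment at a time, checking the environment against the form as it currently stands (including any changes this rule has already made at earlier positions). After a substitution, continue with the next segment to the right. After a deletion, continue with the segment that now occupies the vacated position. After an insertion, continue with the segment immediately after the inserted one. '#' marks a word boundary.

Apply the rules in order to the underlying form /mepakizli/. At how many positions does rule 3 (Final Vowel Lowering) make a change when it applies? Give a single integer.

1

1 Apocope: no change — [mepakizli]
2 Intervocalic Voicing: [mepakizli] → [mebagizli]
3 Final Vowel Lowering: [mebagizli] → [mebagizle]
Rule 3 changed 1 position(s).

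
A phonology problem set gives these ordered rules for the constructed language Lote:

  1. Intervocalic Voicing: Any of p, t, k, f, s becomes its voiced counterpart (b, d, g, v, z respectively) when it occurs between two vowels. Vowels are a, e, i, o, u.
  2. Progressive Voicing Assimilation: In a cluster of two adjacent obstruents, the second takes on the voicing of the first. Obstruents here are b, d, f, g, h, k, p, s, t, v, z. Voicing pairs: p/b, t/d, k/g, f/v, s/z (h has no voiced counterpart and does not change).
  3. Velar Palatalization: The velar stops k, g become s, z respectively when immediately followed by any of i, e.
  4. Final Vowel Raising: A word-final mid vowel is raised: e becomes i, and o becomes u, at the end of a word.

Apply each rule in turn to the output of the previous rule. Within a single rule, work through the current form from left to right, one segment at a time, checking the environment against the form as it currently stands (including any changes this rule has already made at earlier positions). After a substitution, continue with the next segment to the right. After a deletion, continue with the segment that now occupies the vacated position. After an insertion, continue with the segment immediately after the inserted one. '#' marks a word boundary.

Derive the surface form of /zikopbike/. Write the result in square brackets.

[zigoppizi]

1 Intervocalic Voicing: [zikopbike] → [zigopbige]
2 Progressive Voicing Assimilation: [zigopbige] → [zigoppige]
3 Velar Palatalization: [zigoppige] → [zigoppize]
4 Final Vowel Raising: [zigoppize] → [zigoppizi]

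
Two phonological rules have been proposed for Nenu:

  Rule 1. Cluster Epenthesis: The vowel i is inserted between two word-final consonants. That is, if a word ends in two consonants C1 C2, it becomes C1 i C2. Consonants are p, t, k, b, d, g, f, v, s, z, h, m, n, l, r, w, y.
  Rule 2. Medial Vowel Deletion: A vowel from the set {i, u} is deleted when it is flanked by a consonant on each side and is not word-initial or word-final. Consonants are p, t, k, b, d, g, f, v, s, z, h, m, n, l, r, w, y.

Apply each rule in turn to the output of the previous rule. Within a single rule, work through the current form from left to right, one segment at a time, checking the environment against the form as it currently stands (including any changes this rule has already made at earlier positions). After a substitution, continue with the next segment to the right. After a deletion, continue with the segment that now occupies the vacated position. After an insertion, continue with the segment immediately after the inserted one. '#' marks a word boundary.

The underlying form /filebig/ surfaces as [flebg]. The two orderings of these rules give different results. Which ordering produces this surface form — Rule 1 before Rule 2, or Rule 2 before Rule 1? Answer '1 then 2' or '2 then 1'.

Order 1 then 2:
  1 Cluster Epenthesis: no change — [filebig]
  2 Medial Vowel Deletion: [filebig] → [flebg]
  result: [flebg]
Order 2 then 1:
  2 Medial Vowel Deletion: [filebig] → [flebg]
  1 Cluster Epenthesis: [flebg] → [flebig]
  result: [flebig]

1 then 2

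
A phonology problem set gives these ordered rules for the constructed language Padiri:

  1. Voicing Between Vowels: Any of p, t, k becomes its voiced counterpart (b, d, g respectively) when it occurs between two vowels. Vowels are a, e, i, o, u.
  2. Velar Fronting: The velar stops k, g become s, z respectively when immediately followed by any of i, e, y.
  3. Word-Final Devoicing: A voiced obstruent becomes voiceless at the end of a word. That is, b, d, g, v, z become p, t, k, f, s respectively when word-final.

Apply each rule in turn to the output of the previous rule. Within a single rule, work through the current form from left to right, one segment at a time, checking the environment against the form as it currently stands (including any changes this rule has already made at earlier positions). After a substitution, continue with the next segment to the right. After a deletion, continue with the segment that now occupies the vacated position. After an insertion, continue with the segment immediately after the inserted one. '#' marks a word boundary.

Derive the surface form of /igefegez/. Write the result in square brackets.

[izefezes]

1 Voicing Between Vowels: no change — [igefegez]
2 Velar Fronting: [igefegez] → [izefezez]
3 Word-Final Devoicing: [izefezez] → [izefezes]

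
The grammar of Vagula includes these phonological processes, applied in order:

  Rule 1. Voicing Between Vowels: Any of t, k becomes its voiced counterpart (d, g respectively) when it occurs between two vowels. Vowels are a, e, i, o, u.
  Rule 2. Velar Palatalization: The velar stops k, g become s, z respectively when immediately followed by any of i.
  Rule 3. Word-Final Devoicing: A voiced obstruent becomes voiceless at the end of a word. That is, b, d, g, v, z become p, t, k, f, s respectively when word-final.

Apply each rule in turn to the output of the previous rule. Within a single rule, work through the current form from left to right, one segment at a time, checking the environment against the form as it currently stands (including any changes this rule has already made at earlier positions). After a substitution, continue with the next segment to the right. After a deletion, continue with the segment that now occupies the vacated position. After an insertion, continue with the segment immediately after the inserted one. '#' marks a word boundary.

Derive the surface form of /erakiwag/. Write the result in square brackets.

Rule 1 Voicing Between Vowels: [erakiwag] → [eragiwag]
Rule 2 Velar Palatalization: [eragiwag] → [eraziwag]
Rule 3 Word-Final Devoicing: [eraziwag] → [eraziwak]

[eraziwak]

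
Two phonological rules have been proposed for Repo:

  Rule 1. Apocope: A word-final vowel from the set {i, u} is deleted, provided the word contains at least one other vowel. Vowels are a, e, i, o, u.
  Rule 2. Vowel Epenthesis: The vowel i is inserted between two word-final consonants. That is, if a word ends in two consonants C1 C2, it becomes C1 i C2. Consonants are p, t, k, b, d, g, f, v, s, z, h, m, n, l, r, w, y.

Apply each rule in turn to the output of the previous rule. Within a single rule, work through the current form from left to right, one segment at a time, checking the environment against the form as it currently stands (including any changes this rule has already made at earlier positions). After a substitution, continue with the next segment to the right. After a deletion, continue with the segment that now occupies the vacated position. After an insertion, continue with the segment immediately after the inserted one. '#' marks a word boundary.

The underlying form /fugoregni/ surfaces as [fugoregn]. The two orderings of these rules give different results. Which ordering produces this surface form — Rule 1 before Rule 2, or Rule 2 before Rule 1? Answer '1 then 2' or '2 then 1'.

2 then 1

Order 1 then 2:
  1 Apocope: [fugoregni] → [fugoregn]
  2 Vowel Epenthesis: [fugoregn] → [fugoregin]
  result: [fugoregin]
Order 2 then 1:
  2 Vowel Epenthesis: no change — [fugoregni]
  1 Apocope: [fugoregni] → [fugoregn]
  result: [fugoregn]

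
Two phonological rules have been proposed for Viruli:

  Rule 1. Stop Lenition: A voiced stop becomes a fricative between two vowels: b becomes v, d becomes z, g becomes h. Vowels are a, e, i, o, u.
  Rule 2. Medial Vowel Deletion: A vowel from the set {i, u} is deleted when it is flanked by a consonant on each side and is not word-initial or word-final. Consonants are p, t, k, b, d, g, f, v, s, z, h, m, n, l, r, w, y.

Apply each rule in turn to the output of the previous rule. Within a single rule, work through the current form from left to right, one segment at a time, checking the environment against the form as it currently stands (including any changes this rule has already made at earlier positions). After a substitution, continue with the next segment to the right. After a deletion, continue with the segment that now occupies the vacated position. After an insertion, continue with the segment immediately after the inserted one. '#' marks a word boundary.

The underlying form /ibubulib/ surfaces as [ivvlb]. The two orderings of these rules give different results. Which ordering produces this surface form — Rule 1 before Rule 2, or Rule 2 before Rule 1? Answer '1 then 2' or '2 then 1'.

1 then 2

Order 1 then 2:
  1 Stop Lenition: [ibubulib] → [ivuvulib]
  2 Medial Vowel Deletion: [ivuvulib] → [ivvlb]
  result: [ivvlb]
Order 2 then 1:
  2 Medial Vowel Deletion: [ibubulib] → [ibblb]
  1 Stop Lenition: no change — [ibblb]
  result: [ibblb]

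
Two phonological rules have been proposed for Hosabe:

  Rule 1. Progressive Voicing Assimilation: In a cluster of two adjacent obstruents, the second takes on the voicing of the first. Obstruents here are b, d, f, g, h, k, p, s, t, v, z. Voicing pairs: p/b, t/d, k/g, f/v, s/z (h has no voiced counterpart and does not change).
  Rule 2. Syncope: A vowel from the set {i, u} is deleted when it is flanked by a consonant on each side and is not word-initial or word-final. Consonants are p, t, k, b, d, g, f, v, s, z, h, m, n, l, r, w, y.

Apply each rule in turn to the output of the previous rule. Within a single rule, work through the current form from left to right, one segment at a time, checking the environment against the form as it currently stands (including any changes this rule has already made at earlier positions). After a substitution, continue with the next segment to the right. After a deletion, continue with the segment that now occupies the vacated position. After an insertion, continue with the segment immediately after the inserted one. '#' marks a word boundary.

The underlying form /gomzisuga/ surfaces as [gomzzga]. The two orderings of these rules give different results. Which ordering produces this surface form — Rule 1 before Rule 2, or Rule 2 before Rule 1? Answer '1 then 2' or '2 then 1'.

2 then 1

Order 1 then 2:
  1 Progressive Voicing Assimilation: no change — [gomzisuga]
  2 Syncope: [gomzisuga] → [gomzsga]
  result: [gomzsga]
Order 2 then 1:
  2 Syncope: [gomzisuga] → [gomzsga]
  1 Progressive Voicing Assimilation: [gomzsga] → [gomzzga]
  result: [gomzzga]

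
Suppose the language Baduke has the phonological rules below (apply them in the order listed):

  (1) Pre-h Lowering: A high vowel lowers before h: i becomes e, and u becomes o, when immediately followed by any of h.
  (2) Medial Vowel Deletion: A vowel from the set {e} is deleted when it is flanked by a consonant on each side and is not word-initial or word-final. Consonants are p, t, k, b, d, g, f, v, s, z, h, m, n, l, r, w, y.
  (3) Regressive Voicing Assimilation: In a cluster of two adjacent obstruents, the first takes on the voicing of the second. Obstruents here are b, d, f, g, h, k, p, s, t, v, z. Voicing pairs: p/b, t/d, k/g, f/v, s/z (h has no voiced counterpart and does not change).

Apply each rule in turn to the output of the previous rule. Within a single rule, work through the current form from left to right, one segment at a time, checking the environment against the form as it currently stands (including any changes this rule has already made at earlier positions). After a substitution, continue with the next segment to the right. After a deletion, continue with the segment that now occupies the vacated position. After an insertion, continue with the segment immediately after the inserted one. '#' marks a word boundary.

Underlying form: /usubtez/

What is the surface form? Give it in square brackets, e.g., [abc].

[usupdz]

(1) Pre-h Lowering: no change — [usubtez]
(2) Medial Vowel Deletion: [usubtez] → [usubtz]
(3) Regressive Voicing Assimilation: [usubtz] → [usupdz]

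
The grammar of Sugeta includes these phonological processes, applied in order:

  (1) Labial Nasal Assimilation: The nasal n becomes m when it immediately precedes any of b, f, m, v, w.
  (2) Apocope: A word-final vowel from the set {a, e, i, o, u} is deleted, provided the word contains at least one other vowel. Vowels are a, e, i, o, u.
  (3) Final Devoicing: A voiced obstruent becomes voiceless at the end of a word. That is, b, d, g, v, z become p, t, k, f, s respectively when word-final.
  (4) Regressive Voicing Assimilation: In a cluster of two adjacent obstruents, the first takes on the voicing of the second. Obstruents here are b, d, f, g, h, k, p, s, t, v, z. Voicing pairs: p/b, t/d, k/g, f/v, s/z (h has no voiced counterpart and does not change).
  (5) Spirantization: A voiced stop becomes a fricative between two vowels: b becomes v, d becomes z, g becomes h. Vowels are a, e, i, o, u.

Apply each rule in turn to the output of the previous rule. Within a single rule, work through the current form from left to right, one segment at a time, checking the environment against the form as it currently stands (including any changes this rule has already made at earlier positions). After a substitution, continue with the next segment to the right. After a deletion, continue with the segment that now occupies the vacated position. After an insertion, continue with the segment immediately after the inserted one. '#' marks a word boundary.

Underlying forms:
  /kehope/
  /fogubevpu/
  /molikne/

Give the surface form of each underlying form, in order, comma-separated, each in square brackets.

/kehope/:
  (1) Labial Nasal Assimilation: no change — [kehope]
  (2) Apocope: [kehope] → [kehop]
  (3) Final Devoicing: no change — [kehop]
  (4) Regressive Voicing Assimilation: no change — [kehop]
  (5) Spirantization: no change — [kehop]
/fogubevpu/:
  (1) Labial Nasal Assimilation: no change — [fogubevpu]
  (2) Apocope: [fogubevpu] → [fogubevp]
  (3) Final Devoicing: no change — [fogubevp]
  (4) Regressive Voicing Assimilation: [fogubevp] → [fogubefp]
  (5) Spirantization: [fogubefp] → [fohuvefp]
/molikne/:
  (1) Labial Nasal Assimilation: no change — [molikne]
  (2) Apocope: [molikne] → [molikn]
  (3) Final Devoicing: no change — [molikn]
  (4) Regressive Voicing Assimilation: no change — [molikn]
  (5) Spirantization: no change — [molikn]

[kehop], [fohuvefp], [molikn]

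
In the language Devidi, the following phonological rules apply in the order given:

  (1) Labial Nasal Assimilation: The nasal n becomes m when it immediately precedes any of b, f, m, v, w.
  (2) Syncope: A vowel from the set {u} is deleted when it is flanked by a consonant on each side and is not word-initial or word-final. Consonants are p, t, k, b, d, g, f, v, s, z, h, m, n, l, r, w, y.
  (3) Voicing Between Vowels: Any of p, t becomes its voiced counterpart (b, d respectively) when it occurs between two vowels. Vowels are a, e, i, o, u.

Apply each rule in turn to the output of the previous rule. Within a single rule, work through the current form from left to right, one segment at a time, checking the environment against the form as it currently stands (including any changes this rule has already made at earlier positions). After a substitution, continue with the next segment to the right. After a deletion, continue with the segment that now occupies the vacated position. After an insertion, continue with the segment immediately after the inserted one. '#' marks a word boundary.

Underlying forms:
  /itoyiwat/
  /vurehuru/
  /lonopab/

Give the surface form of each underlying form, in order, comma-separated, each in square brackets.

/itoyiwat/:
  (1) Labial Nasal Assimilation: no change — [itoyiwat]
  (2) Syncope: no change — [itoyiwat]
  (3) Voicing Between Vowels: [itoyiwat] → [idoyiwat]
/vurehuru/:
  (1) Labial Nasal Assimilation: no change — [vurehuru]
  (2) Syncope: [vurehuru] → [vrehru]
  (3) Voicing Between Vowels: no change — [vrehru]
/lonopab/:
  (1) Labial Nasal Assimilation: no change — [lonopab]
  (2) Syncope: no change — [lonopab]
  (3) Voicing Between Vowels: [lonopab] → [lonobab]

[idoyiwat], [vrehru], [lonobab]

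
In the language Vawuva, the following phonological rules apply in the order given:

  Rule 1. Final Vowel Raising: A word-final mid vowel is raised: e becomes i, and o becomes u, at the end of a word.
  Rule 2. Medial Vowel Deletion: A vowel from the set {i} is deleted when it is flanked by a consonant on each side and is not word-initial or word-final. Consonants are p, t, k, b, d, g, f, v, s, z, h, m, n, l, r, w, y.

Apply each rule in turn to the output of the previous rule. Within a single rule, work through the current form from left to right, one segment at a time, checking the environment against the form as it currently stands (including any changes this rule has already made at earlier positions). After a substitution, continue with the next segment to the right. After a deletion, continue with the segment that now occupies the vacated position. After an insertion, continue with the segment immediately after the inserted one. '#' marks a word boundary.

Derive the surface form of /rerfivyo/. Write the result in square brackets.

[rerfvyu]

Rule 1 Final Vowel Raising: [rerfivyo] → [rerfivyu]
Rule 2 Medial Vowel Deletion: [rerfivyu] → [rerfvyu]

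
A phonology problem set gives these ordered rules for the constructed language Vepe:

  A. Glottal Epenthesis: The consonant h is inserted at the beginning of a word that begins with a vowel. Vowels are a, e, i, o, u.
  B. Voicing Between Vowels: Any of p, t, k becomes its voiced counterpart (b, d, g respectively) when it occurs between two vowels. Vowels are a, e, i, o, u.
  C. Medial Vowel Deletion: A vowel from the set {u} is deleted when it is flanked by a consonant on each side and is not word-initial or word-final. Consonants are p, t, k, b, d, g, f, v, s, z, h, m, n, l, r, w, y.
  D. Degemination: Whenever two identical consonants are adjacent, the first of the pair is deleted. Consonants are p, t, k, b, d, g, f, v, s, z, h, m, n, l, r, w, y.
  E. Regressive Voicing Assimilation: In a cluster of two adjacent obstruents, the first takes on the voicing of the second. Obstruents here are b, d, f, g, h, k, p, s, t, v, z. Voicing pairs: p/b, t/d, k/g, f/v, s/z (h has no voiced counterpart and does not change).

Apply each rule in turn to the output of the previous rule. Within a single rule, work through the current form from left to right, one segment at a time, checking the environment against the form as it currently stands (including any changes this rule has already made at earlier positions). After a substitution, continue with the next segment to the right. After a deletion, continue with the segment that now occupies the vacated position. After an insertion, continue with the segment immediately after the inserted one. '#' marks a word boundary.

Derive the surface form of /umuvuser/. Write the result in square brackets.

A Glottal Epenthesis: [umuvuser] → [humuvuser]
B Voicing Between Vowels: no change — [humuvuser]
C Medial Vowel Deletion: [humuvuser] → [hmvser]
D Degemination: no change — [hmvser]
E Regressive Voicing Assimilation: [hmvser] → [hmfser]

[hmfser]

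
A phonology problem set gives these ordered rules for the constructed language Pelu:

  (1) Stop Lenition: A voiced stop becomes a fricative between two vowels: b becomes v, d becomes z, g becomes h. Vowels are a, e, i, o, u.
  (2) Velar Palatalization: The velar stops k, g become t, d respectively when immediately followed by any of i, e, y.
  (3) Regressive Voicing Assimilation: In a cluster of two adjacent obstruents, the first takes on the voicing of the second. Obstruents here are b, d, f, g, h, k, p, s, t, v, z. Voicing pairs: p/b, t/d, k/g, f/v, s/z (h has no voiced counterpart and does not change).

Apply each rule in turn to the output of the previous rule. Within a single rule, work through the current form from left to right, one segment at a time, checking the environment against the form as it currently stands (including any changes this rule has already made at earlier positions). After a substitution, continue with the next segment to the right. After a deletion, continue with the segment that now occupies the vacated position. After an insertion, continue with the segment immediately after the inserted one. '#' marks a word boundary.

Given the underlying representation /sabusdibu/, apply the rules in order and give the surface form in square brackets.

[savuzdivu]

(1) Stop Lenition: [sabusdibu] → [savusdivu]
(2) Velar Palatalization: no change — [savusdivu]
(3) Regressive Voicing Assimilation: [savusdivu] → [savuzdivu]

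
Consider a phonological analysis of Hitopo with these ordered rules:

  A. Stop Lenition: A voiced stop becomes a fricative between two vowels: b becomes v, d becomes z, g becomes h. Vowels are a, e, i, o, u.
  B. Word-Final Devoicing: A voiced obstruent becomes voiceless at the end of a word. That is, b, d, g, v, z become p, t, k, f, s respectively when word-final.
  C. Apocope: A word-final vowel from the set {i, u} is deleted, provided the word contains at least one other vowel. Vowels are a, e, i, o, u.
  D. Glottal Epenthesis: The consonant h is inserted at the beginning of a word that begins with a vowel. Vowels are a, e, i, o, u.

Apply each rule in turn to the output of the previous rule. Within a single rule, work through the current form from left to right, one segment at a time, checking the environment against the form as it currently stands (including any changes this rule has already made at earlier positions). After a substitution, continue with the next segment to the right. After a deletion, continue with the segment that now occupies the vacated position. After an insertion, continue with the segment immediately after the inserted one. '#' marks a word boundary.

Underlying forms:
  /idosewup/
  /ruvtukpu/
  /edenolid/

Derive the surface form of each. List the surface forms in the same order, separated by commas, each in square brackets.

/idosewup/:
  A Stop Lenition: [idosewup] → [izosewup]
  B Word-Final Devoicing: no change — [izosewup]
  C Apocope: no change — [izosewup]
  D Glottal Epenthesis: [izosewup] → [hizosewup]
/ruvtukpu/:
  A Stop Lenition: no change — [ruvtukpu]
  B Word-Final Devoicing: no change — [ruvtukpu]
  C Apocope: [ruvtukpu] → [ruvtukp]
  D Glottal Epenthesis: no change — [ruvtukp]
/edenolid/:
  A Stop Lenition: [edenolid] → [ezenolid]
  B Word-Final Devoicing: [ezenolid] → [ezenolit]
  C Apocope: no change — [ezenolit]
  D Glottal Epenthesis: [ezenolit] → [hezenolit]

[hizosewup], [ruvtukp], [hezenolit]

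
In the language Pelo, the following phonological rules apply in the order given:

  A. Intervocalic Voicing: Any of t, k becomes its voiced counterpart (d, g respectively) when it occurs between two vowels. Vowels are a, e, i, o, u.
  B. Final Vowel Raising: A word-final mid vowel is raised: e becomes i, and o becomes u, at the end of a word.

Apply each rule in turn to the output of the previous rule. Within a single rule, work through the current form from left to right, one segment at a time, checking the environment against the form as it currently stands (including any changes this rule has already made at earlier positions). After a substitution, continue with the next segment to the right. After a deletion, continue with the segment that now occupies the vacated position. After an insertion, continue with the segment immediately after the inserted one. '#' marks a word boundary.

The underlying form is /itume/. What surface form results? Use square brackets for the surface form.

[idumi]

A Intervocalic Voicing: [itume] → [idume]
B Final Vowel Raising: [idume] → [idumi]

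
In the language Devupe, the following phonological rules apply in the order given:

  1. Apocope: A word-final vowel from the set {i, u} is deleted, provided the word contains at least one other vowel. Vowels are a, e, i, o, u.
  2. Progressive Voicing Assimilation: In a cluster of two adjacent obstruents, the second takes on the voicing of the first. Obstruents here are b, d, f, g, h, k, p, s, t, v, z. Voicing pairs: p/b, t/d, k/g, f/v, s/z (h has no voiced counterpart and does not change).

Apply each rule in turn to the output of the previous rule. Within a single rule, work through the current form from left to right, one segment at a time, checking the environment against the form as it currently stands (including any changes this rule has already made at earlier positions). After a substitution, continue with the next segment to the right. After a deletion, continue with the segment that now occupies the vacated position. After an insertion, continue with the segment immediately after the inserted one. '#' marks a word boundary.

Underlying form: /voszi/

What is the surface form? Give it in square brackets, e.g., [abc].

[voss]

1 Apocope: [voszi] → [vosz]
2 Progressive Voicing Assimilation: [vosz] → [voss]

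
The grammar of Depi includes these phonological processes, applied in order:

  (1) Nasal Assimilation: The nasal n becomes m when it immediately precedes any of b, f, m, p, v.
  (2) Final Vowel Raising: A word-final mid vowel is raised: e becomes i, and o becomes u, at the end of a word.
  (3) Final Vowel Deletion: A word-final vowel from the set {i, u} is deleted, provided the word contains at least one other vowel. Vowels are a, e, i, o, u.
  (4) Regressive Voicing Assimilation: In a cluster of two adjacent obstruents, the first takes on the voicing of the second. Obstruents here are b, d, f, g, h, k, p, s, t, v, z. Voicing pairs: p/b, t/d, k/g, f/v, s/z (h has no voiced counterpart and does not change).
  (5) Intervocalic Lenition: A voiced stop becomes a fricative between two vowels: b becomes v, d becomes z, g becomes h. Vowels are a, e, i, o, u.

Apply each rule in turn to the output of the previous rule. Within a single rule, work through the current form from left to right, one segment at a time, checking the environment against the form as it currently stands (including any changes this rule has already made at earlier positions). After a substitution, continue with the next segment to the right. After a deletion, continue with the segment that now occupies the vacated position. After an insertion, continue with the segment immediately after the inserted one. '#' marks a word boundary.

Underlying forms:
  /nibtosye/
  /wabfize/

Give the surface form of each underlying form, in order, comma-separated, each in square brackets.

/nibtosye/:
  (1) Nasal Assimilation: no change — [nibtosye]
  (2) Final Vowel Raising: [nibtosye] → [nibtosyi]
  (3) Final Vowel Deletion: [nibtosyi] → [nibtosy]
  (4) Regressive Voicing Assimilation: [nibtosy] → [niptosy]
  (5) Intervocalic Lenition: no change — [niptosy]
/wabfize/:
  (1) Nasal Assimilation: no change — [wabfize]
  (2) Final Vowel Raising: [wabfize] → [wabfizi]
  (3) Final Vowel Deletion: [wabfizi] → [wabfiz]
  (4) Regressive Voicing Assimilation: [wabfiz] → [wapfiz]
  (5) Intervocalic Lenition: no change — [wapfiz]

[niptosy], [wapfiz]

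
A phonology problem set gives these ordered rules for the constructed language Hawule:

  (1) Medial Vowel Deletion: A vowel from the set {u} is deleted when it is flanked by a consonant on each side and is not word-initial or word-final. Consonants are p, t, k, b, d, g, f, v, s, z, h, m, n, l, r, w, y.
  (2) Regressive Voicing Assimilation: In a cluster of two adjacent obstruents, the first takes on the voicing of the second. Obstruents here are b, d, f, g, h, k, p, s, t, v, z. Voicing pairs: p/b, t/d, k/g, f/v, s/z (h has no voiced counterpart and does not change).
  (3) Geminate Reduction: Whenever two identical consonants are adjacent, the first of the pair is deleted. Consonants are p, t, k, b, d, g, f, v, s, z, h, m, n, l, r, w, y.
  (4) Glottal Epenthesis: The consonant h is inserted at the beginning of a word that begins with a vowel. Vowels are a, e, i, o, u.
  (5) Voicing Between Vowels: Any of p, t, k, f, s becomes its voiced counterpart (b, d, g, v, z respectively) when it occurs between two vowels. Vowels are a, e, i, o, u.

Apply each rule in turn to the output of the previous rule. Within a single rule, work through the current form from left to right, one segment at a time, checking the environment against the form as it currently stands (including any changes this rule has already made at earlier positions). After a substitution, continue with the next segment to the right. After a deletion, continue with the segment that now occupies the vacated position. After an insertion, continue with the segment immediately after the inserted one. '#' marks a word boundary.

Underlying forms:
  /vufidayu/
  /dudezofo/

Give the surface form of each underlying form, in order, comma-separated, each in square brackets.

/vufidayu/:
  (1) Medial Vowel Deletion: [vufidayu] → [vfidayu]
  (2) Regressive Voicing Assimilation: [vfidayu] → [ffidayu]
  (3) Geminate Reduction: [ffidayu] → [fidayu]
  (4) Glottal Epenthesis: no change — [fidayu]
  (5) Voicing Between Vowels: no change — [fidayu]
/dudezofo/:
  (1) Medial Vowel Deletion: [dudezofo] → [ddezofo]
  (2) Regressive Voicing Assimilation: no change — [ddezofo]
  (3) Geminate Reduction: [ddezofo] → [dezofo]
  (4) Glottal Epenthesis: no change — [dezofo]
  (5) Voicing Between Vowels: [dezofo] → [dezovo]

[fidayu], [dezovo]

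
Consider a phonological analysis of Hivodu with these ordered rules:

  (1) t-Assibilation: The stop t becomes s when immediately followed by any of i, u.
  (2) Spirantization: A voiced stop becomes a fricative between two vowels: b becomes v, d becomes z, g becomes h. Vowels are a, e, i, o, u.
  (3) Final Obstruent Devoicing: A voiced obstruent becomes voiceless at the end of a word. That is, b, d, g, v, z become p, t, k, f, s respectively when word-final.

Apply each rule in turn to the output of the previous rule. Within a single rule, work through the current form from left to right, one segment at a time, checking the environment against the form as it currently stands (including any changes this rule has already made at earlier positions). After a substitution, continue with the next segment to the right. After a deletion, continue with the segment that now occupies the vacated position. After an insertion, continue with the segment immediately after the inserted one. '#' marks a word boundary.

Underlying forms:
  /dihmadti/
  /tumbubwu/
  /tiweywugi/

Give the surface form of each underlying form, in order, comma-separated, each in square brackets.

[dihmadsi], [sumbubwu], [siweywuhi]

/dihmadti/:
  (1) t-Assibilation: [dihmadti] → [dihmadsi]
  (2) Spirantization: no change — [dihmadsi]
  (3) Final Obstruent Devoicing: no change — [dihmadsi]
/tumbubwu/:
  (1) t-Assibilation: [tumbubwu] → [sumbubwu]
  (2) Spirantization: no change — [sumbubwu]
  (3) Final Obstruent Devoicing: no change — [sumbubwu]
/tiweywugi/:
  (1) t-Assibilation: [tiweywugi] → [siweywugi]
  (2) Spirantization: [siweywugi] → [siweywuhi]
  (3) Final Obstruent Devoicing: no change — [siweywuhi]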